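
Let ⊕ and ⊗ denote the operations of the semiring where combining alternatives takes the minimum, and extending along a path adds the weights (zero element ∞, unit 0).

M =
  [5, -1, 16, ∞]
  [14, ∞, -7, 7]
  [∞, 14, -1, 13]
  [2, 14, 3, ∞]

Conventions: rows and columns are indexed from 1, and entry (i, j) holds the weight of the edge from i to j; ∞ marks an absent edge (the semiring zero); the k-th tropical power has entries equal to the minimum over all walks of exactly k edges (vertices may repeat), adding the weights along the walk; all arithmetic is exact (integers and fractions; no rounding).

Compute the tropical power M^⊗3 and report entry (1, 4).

M^⊗2:
  [10, 4, -8, 6]
  [9, 7, -8, 6]
  [15, 13, -2, 12]
  [7, 1, 2, 16]
M^⊗3:
  [8, 6, -9, 5]
  [8, 6, -9, 5]
  [14, 12, -3, 11]
  [12, 6, -6, 8]
Key observation: the optimum is the walk 1->2->3->4, with weight (-1) + (-7) + 13 = 5.
Optimal value attained by: walk 1->2->3->4.
Answer: (M^⊗3)[1][4] = 5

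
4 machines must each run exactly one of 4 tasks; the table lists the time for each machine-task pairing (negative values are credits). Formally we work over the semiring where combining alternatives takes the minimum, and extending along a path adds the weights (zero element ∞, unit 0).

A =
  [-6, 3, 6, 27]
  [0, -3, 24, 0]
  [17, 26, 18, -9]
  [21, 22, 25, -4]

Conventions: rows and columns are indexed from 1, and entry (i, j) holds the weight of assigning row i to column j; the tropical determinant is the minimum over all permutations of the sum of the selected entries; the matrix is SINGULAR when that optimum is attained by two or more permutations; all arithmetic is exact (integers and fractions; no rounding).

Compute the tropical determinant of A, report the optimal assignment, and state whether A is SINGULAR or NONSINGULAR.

σ = (1, 2, 3, 4): (-6) + (-3) + 18 + (-4) = 5
σ = (1, 2, 4, 3): (-6) + (-3) + (-9) + 25 = 7
σ = (1, 3, 2, 4): (-6) + 24 + 26 + (-4) = 40
σ = (1, 3, 4, 2): (-6) + 24 + (-9) + 22 = 31
σ = (1, 4, 2, 3): (-6) + 0 + 26 + 25 = 45
σ = (1, 4, 3, 2): (-6) + 0 + 18 + 22 = 34
σ = (2, 1, 3, 4): 3 + 0 + 18 + (-4) = 17
σ = (2, 1, 4, 3): 3 + 0 + (-9) + 25 = 19
σ = (2, 3, 1, 4): 3 + 24 + 17 + (-4) = 40
σ = (2, 3, 4, 1): 3 + 24 + (-9) + 21 = 39
σ = (2, 4, 1, 3): 3 + 0 + 17 + 25 = 45
σ = (2, 4, 3, 1): 3 + 0 + 18 + 21 = 42
σ = (3, 1, 2, 4): 6 + 0 + 26 + (-4) = 28
σ = (3, 1, 4, 2): 6 + 0 + (-9) + 22 = 19
σ = (3, 2, 1, 4): 6 + (-3) + 17 + (-4) = 16
σ = (3, 2, 4, 1): 6 + (-3) + (-9) + 21 = 15
σ = (3, 4, 1, 2): 6 + 0 + 17 + 22 = 45
σ = (3, 4, 2, 1): 6 + 0 + 26 + 21 = 53
σ = (4, 1, 2, 3): 27 + 0 + 26 + 25 = 78
σ = (4, 1, 3, 2): 27 + 0 + 18 + 22 = 67
σ = (4, 2, 1, 3): 27 + (-3) + 17 + 25 = 66
σ = (4, 2, 3, 1): 27 + (-3) + 18 + 21 = 63
σ = (4, 3, 1, 2): 27 + 24 + 17 + 22 = 90
σ = (4, 3, 2, 1): 27 + 24 + 26 + 21 = 98
Optimal value attained by: σ = (1, 2, 3, 4).
Answer: det⊕(A) = 5; verdict: NONSINGULAR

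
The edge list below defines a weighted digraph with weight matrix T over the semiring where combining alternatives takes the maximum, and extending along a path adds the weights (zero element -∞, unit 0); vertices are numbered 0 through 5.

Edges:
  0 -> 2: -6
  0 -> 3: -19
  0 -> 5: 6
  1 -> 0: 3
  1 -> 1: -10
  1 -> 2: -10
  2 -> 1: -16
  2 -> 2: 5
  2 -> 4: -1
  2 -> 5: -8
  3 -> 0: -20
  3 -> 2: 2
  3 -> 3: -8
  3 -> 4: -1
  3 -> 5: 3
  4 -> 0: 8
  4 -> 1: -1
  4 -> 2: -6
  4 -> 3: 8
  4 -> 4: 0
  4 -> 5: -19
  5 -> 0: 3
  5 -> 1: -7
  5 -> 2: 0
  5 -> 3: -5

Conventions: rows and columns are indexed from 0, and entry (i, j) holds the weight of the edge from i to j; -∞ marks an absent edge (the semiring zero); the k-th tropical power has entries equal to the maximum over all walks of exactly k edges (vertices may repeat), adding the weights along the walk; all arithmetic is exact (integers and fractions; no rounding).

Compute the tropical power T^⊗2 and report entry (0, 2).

T^⊗2:
  [9, -1, 6, 1, -7, -14]
  [-7, -20, -3, -16, -11, 9]
  [7, -2, 10, 7, 4, -3]
  [7, -2, 7, 7, 1, -5]
  [8, -1, 10, 8, 7, 14]
  [-4, -16, 5, -13, -1, 9]
Key observation: the optimum is the walk 0->5->2, with weight 6 + 0 = 6.
Optimal value attained by: walk 0->5->2.
Answer: (T^⊗2)[0][2] = 6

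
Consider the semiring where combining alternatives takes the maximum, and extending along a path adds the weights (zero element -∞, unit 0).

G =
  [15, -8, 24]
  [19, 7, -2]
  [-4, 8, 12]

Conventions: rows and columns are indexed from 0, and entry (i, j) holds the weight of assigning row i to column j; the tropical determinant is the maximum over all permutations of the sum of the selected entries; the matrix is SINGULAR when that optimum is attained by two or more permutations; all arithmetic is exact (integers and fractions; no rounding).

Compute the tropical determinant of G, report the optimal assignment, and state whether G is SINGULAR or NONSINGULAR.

σ = (0, 1, 2): 15 + 7 + 12 = 34
σ = (0, 2, 1): 15 + (-2) + 8 = 21
σ = (1, 0, 2): (-8) + 19 + 12 = 23
σ = (1, 2, 0): (-8) + (-2) + (-4) = -14
σ = (2, 0, 1): 24 + 19 + 8 = 51
σ = (2, 1, 0): 24 + 7 + (-4) = 27
Optimal value attained by: σ = (2, 0, 1).
Answer: det⊕(G) = 51; verdict: NONSINGULAR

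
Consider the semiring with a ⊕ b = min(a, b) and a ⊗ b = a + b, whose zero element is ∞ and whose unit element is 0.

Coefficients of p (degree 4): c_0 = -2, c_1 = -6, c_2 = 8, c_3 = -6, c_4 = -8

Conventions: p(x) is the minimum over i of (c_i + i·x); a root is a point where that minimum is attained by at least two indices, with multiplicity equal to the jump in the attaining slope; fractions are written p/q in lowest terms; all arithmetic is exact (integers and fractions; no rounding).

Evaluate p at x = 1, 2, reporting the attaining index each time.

p(1) = min(-2+0·1=-2, -6+1·1=-5, 8+2·1=10, -6+3·1=-3, -8+4·1=-4) = -5 (attained by i=1)
p(2) = min(-2+0·2=-2, -6+1·2=-4, 8+2·2=12, -6+3·2=0, -8+4·2=0) = -4 (attained by i=1)
Answer: p(1) = -5; p(2) = -4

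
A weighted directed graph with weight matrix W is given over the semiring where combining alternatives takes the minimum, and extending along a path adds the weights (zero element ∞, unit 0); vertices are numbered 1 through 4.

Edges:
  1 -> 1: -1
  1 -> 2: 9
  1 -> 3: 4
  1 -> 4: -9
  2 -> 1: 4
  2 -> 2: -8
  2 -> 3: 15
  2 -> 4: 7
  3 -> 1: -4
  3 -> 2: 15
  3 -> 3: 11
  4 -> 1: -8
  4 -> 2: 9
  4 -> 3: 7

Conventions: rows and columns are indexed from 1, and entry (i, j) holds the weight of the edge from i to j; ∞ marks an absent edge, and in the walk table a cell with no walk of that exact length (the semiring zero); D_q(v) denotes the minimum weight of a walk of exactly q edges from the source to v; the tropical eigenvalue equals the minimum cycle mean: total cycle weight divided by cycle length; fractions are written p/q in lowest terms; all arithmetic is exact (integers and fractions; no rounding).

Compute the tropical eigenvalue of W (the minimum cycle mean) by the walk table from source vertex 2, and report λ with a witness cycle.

q=0: [∞, 0, ∞, ∞]
q=1: [4, -8, 15, 7]
q=2: [-4, -16, 7, -5]
q=3: [-13, -24, -1, -13]
q=4: [-21, -32, -9, -22]
Optimal cycle mean attained by: cycle 1->4->1, total (-9) + (-8), length 2.
Answer: λ = -17/2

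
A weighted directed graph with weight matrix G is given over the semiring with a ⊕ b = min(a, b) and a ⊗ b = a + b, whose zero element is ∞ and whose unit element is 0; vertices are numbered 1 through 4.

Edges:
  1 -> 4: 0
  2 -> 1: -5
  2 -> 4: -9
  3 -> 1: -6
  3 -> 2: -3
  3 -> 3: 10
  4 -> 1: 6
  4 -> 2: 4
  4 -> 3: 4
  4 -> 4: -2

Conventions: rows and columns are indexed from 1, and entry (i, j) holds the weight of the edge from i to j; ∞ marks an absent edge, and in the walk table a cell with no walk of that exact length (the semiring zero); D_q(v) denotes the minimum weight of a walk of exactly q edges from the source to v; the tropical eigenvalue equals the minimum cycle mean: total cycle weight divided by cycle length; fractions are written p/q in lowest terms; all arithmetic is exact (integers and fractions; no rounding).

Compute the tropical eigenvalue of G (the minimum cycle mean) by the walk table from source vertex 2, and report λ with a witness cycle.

q=0: [∞, 0, ∞, ∞]
q=1: [-5, ∞, ∞, -9]
q=2: [-3, -5, -5, -11]
q=3: [-11, -8, -7, -14]
q=4: [-13, -10, -10, -17]
Optimal cycle mean attained by: cycle 2->4->3->2, total (-9) + 4 + (-3), length 3.
Answer: λ = -8/3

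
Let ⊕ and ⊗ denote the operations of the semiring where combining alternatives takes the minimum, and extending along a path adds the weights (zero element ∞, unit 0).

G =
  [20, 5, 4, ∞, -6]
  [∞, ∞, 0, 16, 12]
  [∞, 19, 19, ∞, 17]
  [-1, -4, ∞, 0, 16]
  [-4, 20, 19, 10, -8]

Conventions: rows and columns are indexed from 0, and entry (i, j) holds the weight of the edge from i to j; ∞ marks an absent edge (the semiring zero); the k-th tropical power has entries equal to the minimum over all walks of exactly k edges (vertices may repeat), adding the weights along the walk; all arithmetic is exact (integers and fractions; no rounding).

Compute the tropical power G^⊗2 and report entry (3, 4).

G^⊗2:
  [-10, 14, 5, 4, -14]
  [8, 12, 19, 16, 4]
  [13, 37, 19, 27, 9]
  [-1, -4, -4, 0, -7]
  [-12, 1, 0, 2, -16]
Key observation: the optimum is the walk 3->0->4, with weight (-1) + (-6) = -7.
Optimal value attained by: walk 3->0->4.
Answer: (G^⊗2)[3][4] = -7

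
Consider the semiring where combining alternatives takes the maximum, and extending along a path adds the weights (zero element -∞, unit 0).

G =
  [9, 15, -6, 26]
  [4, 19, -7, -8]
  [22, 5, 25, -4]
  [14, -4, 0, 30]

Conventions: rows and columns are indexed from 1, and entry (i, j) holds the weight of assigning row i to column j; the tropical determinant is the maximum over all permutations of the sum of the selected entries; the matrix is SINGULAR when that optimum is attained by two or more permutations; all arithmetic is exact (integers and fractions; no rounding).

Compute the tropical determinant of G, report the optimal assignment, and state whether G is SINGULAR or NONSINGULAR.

σ = (1, 2, 3, 4): 9 + 19 + 25 + 30 = 83
σ = (1, 2, 4, 3): 9 + 19 + (-4) + 0 = 24
σ = (1, 3, 2, 4): 9 + (-7) + 5 + 30 = 37
σ = (1, 3, 4, 2): 9 + (-7) + (-4) + (-4) = -6
σ = (1, 4, 2, 3): 9 + (-8) + 5 + 0 = 6
σ = (1, 4, 3, 2): 9 + (-8) + 25 + (-4) = 22
σ = (2, 1, 3, 4): 15 + 4 + 25 + 30 = 74
σ = (2, 1, 4, 3): 15 + 4 + (-4) + 0 = 15
σ = (2, 3, 1, 4): 15 + (-7) + 22 + 30 = 60
σ = (2, 3, 4, 1): 15 + (-7) + (-4) + 14 = 18
σ = (2, 4, 1, 3): 15 + (-8) + 22 + 0 = 29
σ = (2, 4, 3, 1): 15 + (-8) + 25 + 14 = 46
σ = (3, 1, 2, 4): (-6) + 4 + 5 + 30 = 33
σ = (3, 1, 4, 2): (-6) + 4 + (-4) + (-4) = -10
σ = (3, 2, 1, 4): (-6) + 19 + 22 + 30 = 65
σ = (3, 2, 4, 1): (-6) + 19 + (-4) + 14 = 23
σ = (3, 4, 1, 2): (-6) + (-8) + 22 + (-4) = 4
σ = (3, 4, 2, 1): (-6) + (-8) + 5 + 14 = 5
σ = (4, 1, 2, 3): 26 + 4 + 5 + 0 = 35
σ = (4, 1, 3, 2): 26 + 4 + 25 + (-4) = 51
σ = (4, 2, 1, 3): 26 + 19 + 22 + 0 = 67
σ = (4, 2, 3, 1): 26 + 19 + 25 + 14 = 84
σ = (4, 3, 1, 2): 26 + (-7) + 22 + (-4) = 37
σ = (4, 3, 2, 1): 26 + (-7) + 5 + 14 = 38
Optimal value attained by: σ = (4, 2, 3, 1).
Answer: det⊕(G) = 84; verdict: NONSINGULAR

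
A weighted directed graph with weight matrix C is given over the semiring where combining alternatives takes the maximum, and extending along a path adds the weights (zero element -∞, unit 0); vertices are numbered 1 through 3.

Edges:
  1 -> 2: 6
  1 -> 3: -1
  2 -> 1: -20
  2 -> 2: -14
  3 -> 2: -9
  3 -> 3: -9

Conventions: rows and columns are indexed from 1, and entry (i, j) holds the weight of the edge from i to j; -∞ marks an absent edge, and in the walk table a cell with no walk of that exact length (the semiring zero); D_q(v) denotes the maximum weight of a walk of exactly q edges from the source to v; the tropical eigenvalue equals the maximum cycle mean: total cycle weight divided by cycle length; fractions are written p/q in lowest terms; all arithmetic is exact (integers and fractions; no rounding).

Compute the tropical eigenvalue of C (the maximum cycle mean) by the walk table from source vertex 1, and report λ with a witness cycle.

q=0: [0, -∞, -∞]
q=1: [-∞, 6, -1]
q=2: [-14, -8, -10]
q=3: [-28, -8, -15]
Optimal cycle mean attained by: cycle 1->2->1, total 6 + (-20), length 2.
Answer: λ = -7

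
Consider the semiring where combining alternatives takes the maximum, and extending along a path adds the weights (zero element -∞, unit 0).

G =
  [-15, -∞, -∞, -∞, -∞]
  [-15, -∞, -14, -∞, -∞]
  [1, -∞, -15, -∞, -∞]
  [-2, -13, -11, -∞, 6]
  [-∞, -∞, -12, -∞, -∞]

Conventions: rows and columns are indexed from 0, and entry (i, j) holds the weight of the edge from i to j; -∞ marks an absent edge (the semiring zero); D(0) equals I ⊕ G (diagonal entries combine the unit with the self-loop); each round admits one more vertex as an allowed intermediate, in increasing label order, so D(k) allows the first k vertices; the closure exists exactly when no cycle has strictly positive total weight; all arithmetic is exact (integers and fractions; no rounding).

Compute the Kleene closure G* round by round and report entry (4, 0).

D(0):
  [0, -∞, -∞, -∞, -∞]
  [-15, 0, -14, -∞, -∞]
  [1, -∞, 0, -∞, -∞]
  [-2, -13, -11, 0, 6]
  [-∞, -∞, -12, -∞, 0]
D(1):
  [0, -∞, -∞, -∞, -∞]
  [-15, 0, -14, -∞, -∞]
  [1, -∞, 0, -∞, -∞]
  [-2, -13, -11, 0, 6]
  [-∞, -∞, -12, -∞, 0]
D(2):
  [0, -∞, -∞, -∞, -∞]
  [-15, 0, -14, -∞, -∞]
  [1, -∞, 0, -∞, -∞]
  [-2, -13, -11, 0, 6]
  [-∞, -∞, -12, -∞, 0]
D(3):
  [0, -∞, -∞, -∞, -∞]
  [-13, 0, -14, -∞, -∞]
  [1, -∞, 0, -∞, -∞]
  [-2, -13, -11, 0, 6]
  [-11, -∞, -12, -∞, 0]
D(4):
  [0, -∞, -∞, -∞, -∞]
  [-13, 0, -14, -∞, -∞]
  [1, -∞, 0, -∞, -∞]
  [-2, -13, -11, 0, 6]
  [-11, -∞, -12, -∞, 0]
D(5):
  [0, -∞, -∞, -∞, -∞]
  [-13, 0, -14, -∞, -∞]
  [1, -∞, 0, -∞, -∞]
  [-2, -13, -6, 0, 6]
  [-11, -∞, -12, -∞, 0]
Answer: G*[4][0] = -11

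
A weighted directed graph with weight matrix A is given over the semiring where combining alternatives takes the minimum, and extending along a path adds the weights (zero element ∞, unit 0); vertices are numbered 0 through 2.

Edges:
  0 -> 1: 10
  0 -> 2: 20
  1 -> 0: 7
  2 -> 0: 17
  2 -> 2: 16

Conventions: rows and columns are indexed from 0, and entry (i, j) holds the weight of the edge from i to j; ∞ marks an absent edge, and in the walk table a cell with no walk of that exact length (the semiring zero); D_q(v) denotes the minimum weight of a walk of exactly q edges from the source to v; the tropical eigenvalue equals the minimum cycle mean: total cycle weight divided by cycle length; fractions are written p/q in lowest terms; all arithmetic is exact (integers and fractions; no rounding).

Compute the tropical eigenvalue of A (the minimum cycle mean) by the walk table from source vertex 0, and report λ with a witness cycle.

q=0: [0, ∞, ∞]
q=1: [∞, 10, 20]
q=2: [17, ∞, 36]
q=3: [53, 27, 37]
Optimal cycle mean attained by: cycle 0->1->0, total 10 + 7, length 2.
Answer: λ = 17/2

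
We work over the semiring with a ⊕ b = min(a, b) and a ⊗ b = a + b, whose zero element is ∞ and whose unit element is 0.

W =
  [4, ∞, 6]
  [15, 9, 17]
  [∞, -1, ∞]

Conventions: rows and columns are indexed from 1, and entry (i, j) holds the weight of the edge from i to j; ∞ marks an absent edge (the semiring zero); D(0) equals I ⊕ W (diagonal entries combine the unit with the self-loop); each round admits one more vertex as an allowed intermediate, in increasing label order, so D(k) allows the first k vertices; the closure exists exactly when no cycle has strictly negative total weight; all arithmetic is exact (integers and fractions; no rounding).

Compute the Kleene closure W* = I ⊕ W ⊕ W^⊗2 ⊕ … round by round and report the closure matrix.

D(0):
  [0, ∞, 6]
  [15, 0, 17]
  [∞, -1, 0]
D(1):
  [0, ∞, 6]
  [15, 0, 17]
  [∞, -1, 0]
D(2):
  [0, ∞, 6]
  [15, 0, 17]
  [14, -1, 0]
D(3):
  [0, 5, 6]
  [15, 0, 17]
  [14, -1, 0]
Answer: W* = [[0, 5, 6], [15, 0, 17], [14, -1, 0]]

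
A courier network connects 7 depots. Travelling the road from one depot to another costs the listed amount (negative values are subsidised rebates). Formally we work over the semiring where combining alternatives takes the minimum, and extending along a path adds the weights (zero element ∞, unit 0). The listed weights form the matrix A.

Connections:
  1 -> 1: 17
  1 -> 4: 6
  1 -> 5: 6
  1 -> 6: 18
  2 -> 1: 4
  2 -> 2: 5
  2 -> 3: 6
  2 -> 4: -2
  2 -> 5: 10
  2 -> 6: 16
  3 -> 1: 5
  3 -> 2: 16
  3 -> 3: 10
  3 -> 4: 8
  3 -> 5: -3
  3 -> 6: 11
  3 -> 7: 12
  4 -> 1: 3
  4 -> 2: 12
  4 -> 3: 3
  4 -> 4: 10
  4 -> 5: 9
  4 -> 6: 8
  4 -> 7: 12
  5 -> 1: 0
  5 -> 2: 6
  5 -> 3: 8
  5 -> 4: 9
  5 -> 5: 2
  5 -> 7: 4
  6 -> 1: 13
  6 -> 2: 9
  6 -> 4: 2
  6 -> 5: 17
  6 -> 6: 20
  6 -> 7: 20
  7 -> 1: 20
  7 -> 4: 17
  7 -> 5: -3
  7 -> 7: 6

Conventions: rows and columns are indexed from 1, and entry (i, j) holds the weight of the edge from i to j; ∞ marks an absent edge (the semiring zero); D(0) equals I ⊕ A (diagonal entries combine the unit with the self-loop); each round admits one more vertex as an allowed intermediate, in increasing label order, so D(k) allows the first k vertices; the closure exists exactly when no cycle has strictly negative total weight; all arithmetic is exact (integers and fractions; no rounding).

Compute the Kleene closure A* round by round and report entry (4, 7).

D(0):
  [0, ∞, ∞, 6, 6, 18, ∞]
  [4, 0, 6, -2, 10, 16, ∞]
  [5, 16, 0, 8, -3, 11, 12]
  [3, 12, 3, 0, 9, 8, 12]
  [0, 6, 8, 9, 0, ∞, 4]
  [13, 9, ∞, 2, 17, 0, 20]
  [20, ∞, ∞, 17, -3, ∞, 0]
D(1):
  [0, ∞, ∞, 6, 6, 18, ∞]
  [4, 0, 6, -2, 10, 16, ∞]
  [5, 16, 0, 8, -3, 11, 12]
  [3, 12, 3, 0, 9, 8, 12]
  [0, 6, 8, 6, 0, 18, 4]
  [13, 9, ∞, 2, 17, 0, 20]
  [20, ∞, ∞, 17, -3, 38, 0]
D(2):
  [0, ∞, ∞, 6, 6, 18, ∞]
  [4, 0, 6, -2, 10, 16, ∞]
  [5, 16, 0, 8, -3, 11, 12]
  [3, 12, 3, 0, 9, 8, 12]
  [0, 6, 8, 4, 0, 18, 4]
  [13, 9, 15, 2, 17, 0, 20]
  [20, ∞, ∞, 17, -3, 38, 0]
D(3):
  [0, ∞, ∞, 6, 6, 18, ∞]
  [4, 0, 6, -2, 3, 16, 18]
  [5, 16, 0, 8, -3, 11, 12]
  [3, 12, 3, 0, 0, 8, 12]
  [0, 6, 8, 4, 0, 18, 4]
  [13, 9, 15, 2, 12, 0, 20]
  [20, ∞, ∞, 17, -3, 38, 0]
D(4):
  [0, 18, 9, 6, 6, 14, 18]
  [1, 0, 1, -2, -2, 6, 10]
  [5, 16, 0, 8, -3, 11, 12]
  [3, 12, 3, 0, 0, 8, 12]
  [0, 6, 7, 4, 0, 12, 4]
  [5, 9, 5, 2, 2, 0, 14]
  [20, 29, 20, 17, -3, 25, 0]
D(5):
  [0, 12, 9, 6, 6, 14, 10]
  [-2, 0, 1, -2, -2, 6, 2]
  [-3, 3, 0, 1, -3, 9, 1]
  [0, 6, 3, 0, 0, 8, 4]
  [0, 6, 7, 4, 0, 12, 4]
  [2, 8, 5, 2, 2, 0, 6]
  [-3, 3, 4, 1, -3, 9, 0]
D(6):
  [0, 12, 9, 6, 6, 14, 10]
  [-2, 0, 1, -2, -2, 6, 2]
  [-3, 3, 0, 1, -3, 9, 1]
  [0, 6, 3, 0, 0, 8, 4]
  [0, 6, 7, 4, 0, 12, 4]
  [2, 8, 5, 2, 2, 0, 6]
  [-3, 3, 4, 1, -3, 9, 0]
D(7):
  [0, 12, 9, 6, 6, 14, 10]
  [-2, 0, 1, -2, -2, 6, 2]
  [-3, 3, 0, 1, -3, 9, 1]
  [0, 6, 3, 0, 0, 8, 4]
  [0, 6, 7, 4, 0, 12, 4]
  [2, 8, 5, 2, 2, 0, 6]
  [-3, 3, 4, 1, -3, 9, 0]
Answer: A*[4][7] = 4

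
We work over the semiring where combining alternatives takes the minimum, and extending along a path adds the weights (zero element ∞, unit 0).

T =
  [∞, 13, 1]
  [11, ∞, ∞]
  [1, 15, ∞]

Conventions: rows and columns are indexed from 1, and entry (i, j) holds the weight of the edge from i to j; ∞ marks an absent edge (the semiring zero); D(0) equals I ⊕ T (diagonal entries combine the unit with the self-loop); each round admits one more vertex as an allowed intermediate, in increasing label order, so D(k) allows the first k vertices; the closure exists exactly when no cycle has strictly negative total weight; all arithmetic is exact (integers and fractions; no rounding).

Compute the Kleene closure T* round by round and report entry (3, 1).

D(0):
  [0, 13, 1]
  [11, 0, ∞]
  [1, 15, 0]
D(1):
  [0, 13, 1]
  [11, 0, 12]
  [1, 14, 0]
D(2):
  [0, 13, 1]
  [11, 0, 12]
  [1, 14, 0]
D(3):
  [0, 13, 1]
  [11, 0, 12]
  [1, 14, 0]
Answer: T*[3][1] = 1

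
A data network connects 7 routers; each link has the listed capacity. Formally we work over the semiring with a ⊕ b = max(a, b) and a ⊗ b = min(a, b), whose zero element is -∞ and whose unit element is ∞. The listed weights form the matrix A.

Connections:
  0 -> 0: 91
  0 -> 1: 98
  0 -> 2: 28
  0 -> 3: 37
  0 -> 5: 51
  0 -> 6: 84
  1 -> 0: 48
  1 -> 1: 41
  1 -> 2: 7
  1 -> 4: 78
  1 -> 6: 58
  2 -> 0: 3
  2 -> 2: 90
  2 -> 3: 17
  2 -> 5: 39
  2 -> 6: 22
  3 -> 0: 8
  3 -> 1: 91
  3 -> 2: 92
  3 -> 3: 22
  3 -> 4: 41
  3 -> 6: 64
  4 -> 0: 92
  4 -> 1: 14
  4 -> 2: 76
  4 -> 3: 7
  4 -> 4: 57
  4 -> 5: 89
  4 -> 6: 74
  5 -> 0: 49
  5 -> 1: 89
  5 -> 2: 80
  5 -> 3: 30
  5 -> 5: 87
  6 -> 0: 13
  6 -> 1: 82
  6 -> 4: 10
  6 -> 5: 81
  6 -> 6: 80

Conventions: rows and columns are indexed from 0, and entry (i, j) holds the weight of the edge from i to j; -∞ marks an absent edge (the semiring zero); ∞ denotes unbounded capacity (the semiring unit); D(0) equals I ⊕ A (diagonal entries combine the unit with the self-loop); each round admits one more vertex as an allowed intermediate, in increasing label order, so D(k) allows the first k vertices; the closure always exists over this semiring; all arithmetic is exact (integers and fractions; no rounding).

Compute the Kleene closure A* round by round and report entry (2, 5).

D(0):
  [∞, 98, 28, 37, -∞, 51, 84]
  [48, ∞, 7, -∞, 78, -∞, 58]
  [3, -∞, ∞, 17, -∞, 39, 22]
  [8, 91, 92, ∞, 41, -∞, 64]
  [92, 14, 76, 7, ∞, 89, 74]
  [49, 89, 80, 30, -∞, ∞, -∞]
  [13, 82, -∞, -∞, 10, 81, ∞]
D(1):
  [∞, 98, 28, 37, -∞, 51, 84]
  [48, ∞, 28, 37, 78, 48, 58]
  [3, 3, ∞, 17, -∞, 39, 22]
  [8, 91, 92, ∞, 41, 8, 64]
  [92, 92, 76, 37, ∞, 89, 84]
  [49, 89, 80, 37, -∞, ∞, 49]
  [13, 82, 13, 13, 10, 81, ∞]
D(2):
  [∞, 98, 28, 37, 78, 51, 84]
  [48, ∞, 28, 37, 78, 48, 58]
  [3, 3, ∞, 17, 3, 39, 22]
  [48, 91, 92, ∞, 78, 48, 64]
  [92, 92, 76, 37, ∞, 89, 84]
  [49, 89, 80, 37, 78, ∞, 58]
  [48, 82, 28, 37, 78, 81, ∞]
D(3):
  [∞, 98, 28, 37, 78, 51, 84]
  [48, ∞, 28, 37, 78, 48, 58]
  [3, 3, ∞, 17, 3, 39, 22]
  [48, 91, 92, ∞, 78, 48, 64]
  [92, 92, 76, 37, ∞, 89, 84]
  [49, 89, 80, 37, 78, ∞, 58]
  [48, 82, 28, 37, 78, 81, ∞]
D(4):
  [∞, 98, 37, 37, 78, 51, 84]
  [48, ∞, 37, 37, 78, 48, 58]
  [17, 17, ∞, 17, 17, 39, 22]
  [48, 91, 92, ∞, 78, 48, 64]
  [92, 92, 76, 37, ∞, 89, 84]
  [49, 89, 80, 37, 78, ∞, 58]
  [48, 82, 37, 37, 78, 81, ∞]
D(5):
  [∞, 98, 76, 37, 78, 78, 84]
  [78, ∞, 76, 37, 78, 78, 78]
  [17, 17, ∞, 17, 17, 39, 22]
  [78, 91, 92, ∞, 78, 78, 78]
  [92, 92, 76, 37, ∞, 89, 84]
  [78, 89, 80, 37, 78, ∞, 78]
  [78, 82, 76, 37, 78, 81, ∞]
D(6):
  [∞, 98, 78, 37, 78, 78, 84]
  [78, ∞, 78, 37, 78, 78, 78]
  [39, 39, ∞, 37, 39, 39, 39]
  [78, 91, 92, ∞, 78, 78, 78]
  [92, 92, 80, 37, ∞, 89, 84]
  [78, 89, 80, 37, 78, ∞, 78]
  [78, 82, 80, 37, 78, 81, ∞]
D(7):
  [∞, 98, 80, 37, 78, 81, 84]
  [78, ∞, 78, 37, 78, 78, 78]
  [39, 39, ∞, 37, 39, 39, 39]
  [78, 91, 92, ∞, 78, 78, 78]
  [92, 92, 80, 37, ∞, 89, 84]
  [78, 89, 80, 37, 78, ∞, 78]
  [78, 82, 80, 37, 78, 81, ∞]
Answer: A*[2][5] = 39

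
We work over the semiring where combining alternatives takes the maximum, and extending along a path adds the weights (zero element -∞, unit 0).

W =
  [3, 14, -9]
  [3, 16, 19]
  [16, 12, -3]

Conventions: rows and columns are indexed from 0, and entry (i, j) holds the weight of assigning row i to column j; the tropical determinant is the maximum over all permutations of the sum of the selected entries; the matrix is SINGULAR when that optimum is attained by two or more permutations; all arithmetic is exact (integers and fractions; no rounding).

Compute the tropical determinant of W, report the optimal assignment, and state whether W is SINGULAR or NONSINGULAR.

σ = (0, 1, 2): 3 + 16 + (-3) = 16
σ = (0, 2, 1): 3 + 19 + 12 = 34
σ = (1, 0, 2): 14 + 3 + (-3) = 14
σ = (1, 2, 0): 14 + 19 + 16 = 49
σ = (2, 0, 1): (-9) + 3 + 12 = 6
σ = (2, 1, 0): (-9) + 16 + 16 = 23
Optimal value attained by: σ = (1, 2, 0).
Answer: det⊕(W) = 49; verdict: NONSINGULAR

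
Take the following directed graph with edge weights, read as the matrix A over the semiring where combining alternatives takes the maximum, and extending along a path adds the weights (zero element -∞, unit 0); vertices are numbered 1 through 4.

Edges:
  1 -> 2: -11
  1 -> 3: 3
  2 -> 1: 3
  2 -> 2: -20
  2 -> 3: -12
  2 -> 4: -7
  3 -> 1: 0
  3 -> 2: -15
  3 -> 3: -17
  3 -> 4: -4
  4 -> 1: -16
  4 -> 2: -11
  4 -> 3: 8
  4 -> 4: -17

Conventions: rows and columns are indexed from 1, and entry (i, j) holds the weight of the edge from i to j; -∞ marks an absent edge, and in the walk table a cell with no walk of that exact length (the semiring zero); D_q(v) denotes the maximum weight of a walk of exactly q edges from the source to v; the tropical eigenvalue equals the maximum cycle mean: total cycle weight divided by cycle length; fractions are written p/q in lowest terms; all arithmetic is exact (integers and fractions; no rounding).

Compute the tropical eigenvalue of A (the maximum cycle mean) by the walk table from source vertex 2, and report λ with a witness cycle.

q=0: [-∞, 0, -∞, -∞]
q=1: [3, -20, -12, -7]
q=2: [-12, -8, 6, -16]
q=3: [6, -9, -8, 2]
q=4: [-6, -5, 10, -12]
Optimal cycle mean attained by: cycle 3->4->3, total (-4) + 8, length 2.
Answer: λ = 2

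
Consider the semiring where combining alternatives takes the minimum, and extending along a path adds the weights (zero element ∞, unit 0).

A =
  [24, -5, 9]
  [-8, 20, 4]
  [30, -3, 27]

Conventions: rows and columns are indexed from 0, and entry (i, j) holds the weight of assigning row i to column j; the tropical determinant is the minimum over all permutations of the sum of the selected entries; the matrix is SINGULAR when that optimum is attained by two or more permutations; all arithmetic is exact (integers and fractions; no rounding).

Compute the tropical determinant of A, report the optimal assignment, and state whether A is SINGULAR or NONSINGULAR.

σ = (0, 1, 2): 24 + 20 + 27 = 71
σ = (0, 2, 1): 24 + 4 + (-3) = 25
σ = (1, 0, 2): (-5) + (-8) + 27 = 14
σ = (1, 2, 0): (-5) + 4 + 30 = 29
σ = (2, 0, 1): 9 + (-8) + (-3) = -2
σ = (2, 1, 0): 9 + 20 + 30 = 59
Optimal value attained by: σ = (2, 0, 1).
Answer: det⊕(A) = -2; verdict: NONSINGULAR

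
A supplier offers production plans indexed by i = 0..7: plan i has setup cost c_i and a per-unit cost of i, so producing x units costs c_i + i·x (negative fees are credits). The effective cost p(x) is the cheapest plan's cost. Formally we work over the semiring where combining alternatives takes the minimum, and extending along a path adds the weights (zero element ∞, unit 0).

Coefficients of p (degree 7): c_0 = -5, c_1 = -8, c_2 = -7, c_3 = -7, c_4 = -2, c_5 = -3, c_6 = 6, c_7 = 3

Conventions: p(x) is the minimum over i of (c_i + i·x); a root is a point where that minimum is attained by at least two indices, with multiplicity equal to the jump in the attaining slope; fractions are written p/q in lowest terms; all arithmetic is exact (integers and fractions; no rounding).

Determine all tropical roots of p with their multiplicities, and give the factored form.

hull edge (i=0, c=-5) to (i=1, c=-8): slope -3, span 1
hull edge (i=1, c=-8) to (i=3, c=-7): slope 1/2, span 2
hull edge (i=3, c=-7) to (i=5, c=-3): slope 2, span 2
hull edge (i=5, c=-3) to (i=7, c=3): slope 3, span 2
Factored form: p(x) = 3 ⊗ (x ⊕ (-3)) ⊗ (x ⊕ (-3)) ⊗ (x ⊕ (-2)) ⊗ (x ⊕ (-2)) ⊗ (x ⊕ (-1/2)) ⊗ (x ⊕ (-1/2)) ⊗ (x ⊕ 3)
Answer: roots = -3 (mult 2), -2 (mult 2), -1/2 (mult 2), 3 (mult 1)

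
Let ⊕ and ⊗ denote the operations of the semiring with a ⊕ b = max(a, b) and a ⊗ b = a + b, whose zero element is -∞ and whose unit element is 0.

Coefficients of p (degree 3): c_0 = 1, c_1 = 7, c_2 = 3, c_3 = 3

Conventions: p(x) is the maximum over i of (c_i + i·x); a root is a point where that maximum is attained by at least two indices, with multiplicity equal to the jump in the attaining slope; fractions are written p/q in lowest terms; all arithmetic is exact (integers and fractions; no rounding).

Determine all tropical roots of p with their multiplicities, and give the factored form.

hull edge (i=0, c=1) to (i=1, c=7): slope 6, span 1
hull edge (i=1, c=7) to (i=3, c=3): slope -2, span 2
Factored form: p(x) = 3 ⊗ (x ⊕ (-6)) ⊗ (x ⊕ 2) ⊗ (x ⊕ 2)
Answer: roots = -6 (mult 1), 2 (mult 2)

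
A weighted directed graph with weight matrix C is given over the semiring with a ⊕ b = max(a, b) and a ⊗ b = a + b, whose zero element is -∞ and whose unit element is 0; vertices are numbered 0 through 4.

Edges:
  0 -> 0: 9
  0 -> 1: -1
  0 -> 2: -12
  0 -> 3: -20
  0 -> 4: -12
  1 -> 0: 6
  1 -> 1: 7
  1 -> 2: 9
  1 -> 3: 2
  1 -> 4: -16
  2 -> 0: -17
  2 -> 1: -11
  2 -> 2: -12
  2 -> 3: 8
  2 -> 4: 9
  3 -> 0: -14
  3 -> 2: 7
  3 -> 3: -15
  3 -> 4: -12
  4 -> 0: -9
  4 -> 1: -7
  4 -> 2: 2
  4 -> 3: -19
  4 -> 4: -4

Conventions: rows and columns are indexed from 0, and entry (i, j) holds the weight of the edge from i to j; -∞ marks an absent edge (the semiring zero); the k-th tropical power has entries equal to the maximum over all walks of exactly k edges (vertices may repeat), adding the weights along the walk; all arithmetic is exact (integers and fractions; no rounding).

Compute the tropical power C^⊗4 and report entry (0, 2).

C^⊗2:
  [18, 8, 8, 1, -3]
  [15, 14, 16, 17, 18]
  [0, 2, 15, -4, 5]
  [-5, -4, -5, 15, 16]
  [0, 0, 2, 10, 11]
C^⊗3:
  [27, 17, 17, 16, 17]
  [24, 21, 24, 24, 25]
  [9, 9, 11, 23, 24]
  [7, 9, 22, 3, 12]
  [9, 7, 17, 10, 11]
C^⊗4:
  [36, 26, 26, 25, 26]
  [33, 28, 31, 32, 33]
  [18, 17, 30, 19, 20]
  [16, 16, 18, 30, 31]
  [18, 14, 17, 25, 26]
Key observation: the optimum is the walk 0->0->0->1->2, with weight 9 + 9 + (-1) + 9 = 26.
Optimal value attained by: walk 0->0->0->1->2.
Answer: (C^⊗4)[0][2] = 26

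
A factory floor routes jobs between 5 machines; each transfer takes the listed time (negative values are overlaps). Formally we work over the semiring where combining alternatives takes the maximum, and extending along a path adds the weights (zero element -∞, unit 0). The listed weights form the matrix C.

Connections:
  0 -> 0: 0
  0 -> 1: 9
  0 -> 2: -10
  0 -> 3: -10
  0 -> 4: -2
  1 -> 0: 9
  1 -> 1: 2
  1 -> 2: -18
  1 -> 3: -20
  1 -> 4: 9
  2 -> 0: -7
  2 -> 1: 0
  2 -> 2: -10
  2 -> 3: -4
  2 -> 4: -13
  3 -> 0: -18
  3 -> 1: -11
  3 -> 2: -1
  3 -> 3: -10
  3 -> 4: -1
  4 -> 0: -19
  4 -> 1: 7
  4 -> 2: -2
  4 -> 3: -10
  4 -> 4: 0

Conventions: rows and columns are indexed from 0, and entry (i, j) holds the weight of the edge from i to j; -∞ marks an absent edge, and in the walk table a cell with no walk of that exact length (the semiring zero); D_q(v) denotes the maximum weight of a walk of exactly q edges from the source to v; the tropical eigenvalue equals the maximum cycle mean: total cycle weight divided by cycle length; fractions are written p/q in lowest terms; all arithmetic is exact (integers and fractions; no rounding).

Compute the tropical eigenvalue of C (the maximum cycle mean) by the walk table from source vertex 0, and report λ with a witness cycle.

q=0: [0, -∞, -∞, -∞, -∞]
q=1: [0, 9, -10, -10, -2]
q=2: [18, 11, -4, -10, 18]
q=3: [20, 27, 16, 8, 20]
q=4: [36, 29, 18, 12, 36]
q=5: [38, 45, 34, 26, 38]
Optimal cycle mean attained by: cycle 0->1->0, total 9 + 9, length 2.
Answer: λ = 9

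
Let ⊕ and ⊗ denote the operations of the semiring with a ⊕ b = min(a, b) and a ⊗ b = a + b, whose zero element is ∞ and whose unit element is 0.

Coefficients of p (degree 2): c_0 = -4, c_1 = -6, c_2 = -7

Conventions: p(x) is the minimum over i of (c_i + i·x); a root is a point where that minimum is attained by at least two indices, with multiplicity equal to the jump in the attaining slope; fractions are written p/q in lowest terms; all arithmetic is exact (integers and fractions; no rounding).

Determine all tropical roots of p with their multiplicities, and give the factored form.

hull edge (i=0, c=-4) to (i=1, c=-6): slope -2, span 1
hull edge (i=1, c=-6) to (i=2, c=-7): slope -1, span 1
Factored form: p(x) = -7 ⊗ (x ⊕ 1) ⊗ (x ⊕ 2)
Answer: roots = 1 (mult 1), 2 (mult 1)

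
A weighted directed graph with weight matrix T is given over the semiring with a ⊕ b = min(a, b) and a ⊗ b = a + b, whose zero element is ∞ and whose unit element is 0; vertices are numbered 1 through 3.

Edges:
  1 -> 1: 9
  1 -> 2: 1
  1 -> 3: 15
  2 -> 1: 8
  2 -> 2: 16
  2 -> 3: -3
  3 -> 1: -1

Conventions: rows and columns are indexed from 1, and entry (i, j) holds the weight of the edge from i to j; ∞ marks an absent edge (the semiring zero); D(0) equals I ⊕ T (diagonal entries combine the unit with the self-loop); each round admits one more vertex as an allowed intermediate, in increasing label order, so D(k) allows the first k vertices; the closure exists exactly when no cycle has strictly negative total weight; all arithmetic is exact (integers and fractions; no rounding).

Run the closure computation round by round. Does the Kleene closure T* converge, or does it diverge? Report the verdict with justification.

D(0):
  [0, 1, 15]
  [8, 0, -3]
  [-1, ∞, 0]
D(1):
  [0, 1, 15]
  [8, 0, -3]
  [-1, 0, 0]
Detection: at round 2, diagonal entry (3, 3) turns strictly negative.
Key observation: the cycle 3->1->2->3 has total weight (-1) + 1 + (-3), which is strictly negative.
Answer: DIVERGES — negative cycle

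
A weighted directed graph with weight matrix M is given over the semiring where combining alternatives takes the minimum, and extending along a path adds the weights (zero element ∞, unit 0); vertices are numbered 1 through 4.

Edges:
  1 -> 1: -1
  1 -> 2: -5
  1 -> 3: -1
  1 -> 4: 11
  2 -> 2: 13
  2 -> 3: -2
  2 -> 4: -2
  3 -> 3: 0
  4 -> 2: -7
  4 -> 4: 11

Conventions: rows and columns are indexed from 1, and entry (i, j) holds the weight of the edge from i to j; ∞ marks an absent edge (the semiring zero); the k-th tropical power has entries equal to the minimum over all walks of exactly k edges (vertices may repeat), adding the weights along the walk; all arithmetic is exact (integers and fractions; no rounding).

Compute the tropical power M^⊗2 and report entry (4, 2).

M^⊗2:
  [-2, -6, -7, -7]
  [∞, -9, -2, 9]
  [∞, ∞, 0, ∞]
  [∞, 4, -9, -9]
Key observation: the optimum is the walk 4->4->2, with weight 11 + (-7) = 4.
Optimal value attained by: walk 4->4->2.
Answer: (M^⊗2)[4][2] = 4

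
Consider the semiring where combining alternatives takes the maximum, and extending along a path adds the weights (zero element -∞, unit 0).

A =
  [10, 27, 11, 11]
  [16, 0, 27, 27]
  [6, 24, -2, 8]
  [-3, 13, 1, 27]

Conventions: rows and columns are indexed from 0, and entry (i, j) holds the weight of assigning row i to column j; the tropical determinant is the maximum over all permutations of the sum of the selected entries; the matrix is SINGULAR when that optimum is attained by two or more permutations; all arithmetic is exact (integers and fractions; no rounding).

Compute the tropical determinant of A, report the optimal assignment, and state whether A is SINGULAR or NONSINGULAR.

σ = (0, 1, 2, 3): 10 + 0 + (-2) + 27 = 35
σ = (0, 1, 3, 2): 10 + 0 + 8 + 1 = 19
σ = (0, 2, 1, 3): 10 + 27 + 24 + 27 = 88
σ = (0, 2, 3, 1): 10 + 27 + 8 + 13 = 58
σ = (0, 3, 1, 2): 10 + 27 + 24 + 1 = 62
σ = (0, 3, 2, 1): 10 + 27 + (-2) + 13 = 48
σ = (1, 0, 2, 3): 27 + 16 + (-2) + 27 = 68
σ = (1, 0, 3, 2): 27 + 16 + 8 + 1 = 52
σ = (1, 2, 0, 3): 27 + 27 + 6 + 27 = 87
σ = (1, 2, 3, 0): 27 + 27 + 8 + (-3) = 59
σ = (1, 3, 0, 2): 27 + 27 + 6 + 1 = 61
σ = (1, 3, 2, 0): 27 + 27 + (-2) + (-3) = 49
σ = (2, 0, 1, 3): 11 + 16 + 24 + 27 = 78
σ = (2, 0, 3, 1): 11 + 16 + 8 + 13 = 48
σ = (2, 1, 0, 3): 11 + 0 + 6 + 27 = 44
σ = (2, 1, 3, 0): 11 + 0 + 8 + (-3) = 16
σ = (2, 3, 0, 1): 11 + 27 + 6 + 13 = 57
σ = (2, 3, 1, 0): 11 + 27 + 24 + (-3) = 59
σ = (3, 0, 1, 2): 11 + 16 + 24 + 1 = 52
σ = (3, 0, 2, 1): 11 + 16 + (-2) + 13 = 38
σ = (3, 1, 0, 2): 11 + 0 + 6 + 1 = 18
σ = (3, 1, 2, 0): 11 + 0 + (-2) + (-3) = 6
σ = (3, 2, 0, 1): 11 + 27 + 6 + 13 = 57
σ = (3, 2, 1, 0): 11 + 27 + 24 + (-3) = 59
Optimal value attained by: σ = (0, 2, 1, 3).
Answer: det⊕(A) = 88; verdict: NONSINGULAR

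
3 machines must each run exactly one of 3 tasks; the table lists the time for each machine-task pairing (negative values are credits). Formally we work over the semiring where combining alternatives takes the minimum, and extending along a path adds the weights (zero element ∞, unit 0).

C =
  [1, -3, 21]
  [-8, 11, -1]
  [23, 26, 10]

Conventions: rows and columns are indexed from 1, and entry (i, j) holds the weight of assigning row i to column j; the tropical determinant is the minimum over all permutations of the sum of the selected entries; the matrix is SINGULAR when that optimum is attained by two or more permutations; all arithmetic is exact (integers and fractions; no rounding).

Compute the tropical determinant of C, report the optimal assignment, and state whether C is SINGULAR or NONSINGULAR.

σ = (1, 2, 3): 1 + 11 + 10 = 22
σ = (1, 3, 2): 1 + (-1) + 26 = 26
σ = (2, 1, 3): (-3) + (-8) + 10 = -1
σ = (2, 3, 1): (-3) + (-1) + 23 = 19
σ = (3, 1, 2): 21 + (-8) + 26 = 39
σ = (3, 2, 1): 21 + 11 + 23 = 55
Optimal value attained by: σ = (2, 1, 3).
Answer: det⊕(C) = -1; verdict: NONSINGULAR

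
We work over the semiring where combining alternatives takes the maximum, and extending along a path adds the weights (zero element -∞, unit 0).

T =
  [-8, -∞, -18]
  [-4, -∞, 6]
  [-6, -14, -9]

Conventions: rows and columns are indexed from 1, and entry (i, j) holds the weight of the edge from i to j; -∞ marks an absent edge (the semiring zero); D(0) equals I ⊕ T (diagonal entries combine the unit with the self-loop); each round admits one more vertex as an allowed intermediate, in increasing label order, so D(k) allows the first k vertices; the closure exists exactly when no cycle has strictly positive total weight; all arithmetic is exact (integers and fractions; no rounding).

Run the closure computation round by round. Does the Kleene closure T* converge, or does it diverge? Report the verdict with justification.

D(0):
  [0, -∞, -18]
  [-4, 0, 6]
  [-6, -14, 0]
D(1):
  [0, -∞, -18]
  [-4, 0, 6]
  [-6, -14, 0]
D(2):
  [0, -∞, -18]
  [-4, 0, 6]
  [-6, -14, 0]
D(3):
  [0, -32, -18]
  [0, 0, 6]
  [-6, -14, 0]
Key observation: every diagonal entry stays at the unit through all rounds, so no improving cycle exists.
Answer: CONVERGES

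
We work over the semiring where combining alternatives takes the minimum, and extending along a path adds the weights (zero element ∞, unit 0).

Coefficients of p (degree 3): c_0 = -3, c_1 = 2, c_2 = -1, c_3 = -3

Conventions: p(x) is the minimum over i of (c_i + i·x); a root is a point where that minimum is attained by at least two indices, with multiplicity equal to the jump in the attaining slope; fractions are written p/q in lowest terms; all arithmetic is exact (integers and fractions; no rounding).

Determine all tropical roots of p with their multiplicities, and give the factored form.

hull edge (i=0, c=-3) to (i=3, c=-3): slope 0, span 3
Factored form: p(x) = -3 ⊗ (x ⊕ 0) ⊗ (x ⊕ 0) ⊗ (x ⊕ 0)
Answer: roots = 0 (mult 3)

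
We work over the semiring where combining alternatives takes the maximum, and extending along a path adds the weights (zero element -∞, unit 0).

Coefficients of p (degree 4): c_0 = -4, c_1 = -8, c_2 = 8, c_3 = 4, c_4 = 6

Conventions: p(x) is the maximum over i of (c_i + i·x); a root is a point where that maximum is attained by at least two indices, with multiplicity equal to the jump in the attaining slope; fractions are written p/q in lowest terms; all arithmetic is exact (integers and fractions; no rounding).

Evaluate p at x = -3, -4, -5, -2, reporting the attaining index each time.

p(-3) = max(-4+0·(-3)=-4, -8+1·(-3)=-11, 8+2·(-3)=2, 4+3·(-3)=-5, 6+4·(-3)=-6) = 2 (attained by i=2)
p(-4) = max(-4+0·(-4)=-4, -8+1·(-4)=-12, 8+2·(-4)=0, 4+3·(-4)=-8, 6+4·(-4)=-10) = 0 (attained by i=2)
p(-5) = max(-4+0·(-5)=-4, -8+1·(-5)=-13, 8+2·(-5)=-2, 4+3·(-5)=-11, 6+4·(-5)=-14) = -2 (attained by i=2)
p(-2) = max(-4+0·(-2)=-4, -8+1·(-2)=-10, 8+2·(-2)=4, 4+3·(-2)=-2, 6+4·(-2)=-2) = 4 (attained by i=2)
Answer: p(-3) = 2; p(-4) = 0; p(-5) = -2; p(-2) = 4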